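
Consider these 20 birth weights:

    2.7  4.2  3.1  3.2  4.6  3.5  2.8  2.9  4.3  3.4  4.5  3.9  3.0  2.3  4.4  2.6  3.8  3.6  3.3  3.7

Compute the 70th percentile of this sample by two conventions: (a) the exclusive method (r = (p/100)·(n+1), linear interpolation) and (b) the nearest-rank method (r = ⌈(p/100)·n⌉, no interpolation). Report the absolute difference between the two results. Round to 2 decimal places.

Sorted: 2.3, 2.6, 2.7, 2.8, 2.9, 3.0, 3.1, 3.2, 3.3, 3.4, 3.5, 3.6, 3.7, 3.8, 3.9, 4.2, 4.3, 4.4, 4.5, 4.6.
n = 20.
(a) r = 14.7; between ranks 14 (3.8) and 15 (3.9): 3.87.
(b) the nearest-rank method: rank 14 → 3.8.
|3.87 − 3.8| = 0.07.

0.07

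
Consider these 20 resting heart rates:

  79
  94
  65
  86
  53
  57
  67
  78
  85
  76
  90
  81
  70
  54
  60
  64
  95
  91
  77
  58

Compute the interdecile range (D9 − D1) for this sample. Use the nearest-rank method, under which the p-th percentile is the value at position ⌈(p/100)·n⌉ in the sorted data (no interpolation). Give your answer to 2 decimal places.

37.00

Sorted: 53, 54, 57, 58, 60, 64, 65, 67, 70, 76, 77, 78, 79, 81, 85, 86, 90, 91, 94, 95.
n = 20.
P10: rank ⌈10/100·20⌉ = 2 → 54.
P90: rank ⌈90/100·20⌉ = 18 → 91.
Difference: 91 − 54 = 37.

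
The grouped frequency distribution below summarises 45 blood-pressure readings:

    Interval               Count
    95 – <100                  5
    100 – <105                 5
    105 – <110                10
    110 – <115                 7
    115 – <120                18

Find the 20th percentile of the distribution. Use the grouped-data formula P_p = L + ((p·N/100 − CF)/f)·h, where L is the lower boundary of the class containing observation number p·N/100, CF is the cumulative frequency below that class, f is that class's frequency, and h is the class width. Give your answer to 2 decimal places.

104.00

N = 45; target position k = 20/100 · 45 = 9.
Cumulative frequencies: 5, 10, 20, 27, 45.
Observation 9 falls in the class 100 – <105.
L = 100, CF = 5, f = 5, h = 5.
P20 = 100 + ((9 − 5)/5)·5 = 100 + 4 = 104.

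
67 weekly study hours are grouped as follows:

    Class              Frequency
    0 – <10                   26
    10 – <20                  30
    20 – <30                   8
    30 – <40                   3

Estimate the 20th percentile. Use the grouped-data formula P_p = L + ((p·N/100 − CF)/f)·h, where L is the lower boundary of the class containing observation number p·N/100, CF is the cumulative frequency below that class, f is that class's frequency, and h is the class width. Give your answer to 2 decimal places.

5.15

N = 67; target position k = 20/100 · 67 = 13.4.
Cumulative frequencies: 26, 56, 64, 67.
Observation 13.4 falls in the class 0 – <10.
L = 0, CF = 0, f = 26, h = 10.
P20 = 0 + ((13.4 − 0)/26)·10 = 0 + 5.15385 = 5.15385.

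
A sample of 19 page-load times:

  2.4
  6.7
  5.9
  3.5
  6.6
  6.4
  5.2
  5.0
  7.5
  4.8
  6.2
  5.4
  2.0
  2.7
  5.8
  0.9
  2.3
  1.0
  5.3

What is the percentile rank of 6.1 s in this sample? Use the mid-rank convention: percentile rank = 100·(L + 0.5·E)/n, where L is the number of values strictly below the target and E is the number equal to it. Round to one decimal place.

73.7

Sorted: 0.9, 1.0, 2.0, 2.3, 2.4, 2.7, 3.5, 4.8, 5.0, 5.2, 5.3, 5.4, 5.8, 5.9, 6.2, 6.4, 6.6, 6.7, 7.5.
Count below 6.1: L = 14; count equal: E = 0; n = 19.
Percentile rank = 100·(14 + 0.5·0)/19 = 100·14/19 = 73.68.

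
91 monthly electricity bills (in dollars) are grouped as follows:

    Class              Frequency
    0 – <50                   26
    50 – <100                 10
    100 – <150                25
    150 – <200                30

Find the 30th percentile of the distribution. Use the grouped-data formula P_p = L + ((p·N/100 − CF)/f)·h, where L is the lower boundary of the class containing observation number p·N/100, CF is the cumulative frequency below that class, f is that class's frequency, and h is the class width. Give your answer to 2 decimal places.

56.50

N = 91; target position k = 30/100 · 91 = 27.3.
Cumulative frequencies: 26, 36, 61, 91.
Observation 27.3 falls in the class 50 – <100.
L = 50, CF = 26, f = 10, h = 50.
P30 = 50 + ((27.3 − 26)/10)·50 = 50 + 6.5 = 56.5.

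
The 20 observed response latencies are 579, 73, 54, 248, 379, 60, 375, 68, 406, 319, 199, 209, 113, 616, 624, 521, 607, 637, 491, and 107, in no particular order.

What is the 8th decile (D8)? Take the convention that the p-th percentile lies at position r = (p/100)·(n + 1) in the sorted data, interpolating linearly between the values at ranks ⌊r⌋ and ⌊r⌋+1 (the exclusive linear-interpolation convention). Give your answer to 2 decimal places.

601.40

Sorted: 54, 60, 68, 73, 107, 113, 199, 209, 248, 319, 375, 379, 406, 491, 521, 579, 607, 616, 624, 637.
n = 20.
r = (80/100)·(20 + 1) = 16.8.
Rank 16 is 579 and rank 17 is 607.
Interpolate: 579 + 0.8·(607 − 579) = 579 + 0.8·28 = 601.4.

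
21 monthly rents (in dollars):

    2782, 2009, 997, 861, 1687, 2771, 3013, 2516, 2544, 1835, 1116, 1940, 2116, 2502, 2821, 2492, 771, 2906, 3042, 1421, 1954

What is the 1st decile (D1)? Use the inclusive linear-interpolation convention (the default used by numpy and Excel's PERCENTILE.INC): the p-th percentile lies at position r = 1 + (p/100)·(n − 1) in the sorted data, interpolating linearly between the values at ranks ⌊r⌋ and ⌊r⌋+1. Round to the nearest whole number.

997

Sorted: 771, 861, 997, 1116, 1421, 1687, 1835, 1940, 1954, 2009, 2116, 2492, 2502, 2516, 2544, 2771, 2782, 2821, 2906, 3013, 3042.
n = 21.
r = 1 + (10/100)·(21 − 1) = 1 + 2 = 3.
r is an integer, so P10 is the value at rank 3: 997.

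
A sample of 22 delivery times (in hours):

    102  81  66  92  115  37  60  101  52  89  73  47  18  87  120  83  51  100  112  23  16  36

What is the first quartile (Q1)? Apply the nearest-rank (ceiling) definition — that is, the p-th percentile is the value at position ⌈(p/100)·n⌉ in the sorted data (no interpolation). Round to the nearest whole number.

47

Sorted: 16, 18, 23, 36, 37, 47, 51, 52, 60, 66, 73, 81, 83, 87, 89, 92, 100, 101, 102, 112, 115, 120.
n = 22.
Position = ⌈25/100 · 22⌉ = ⌈5.5⌉ = 6.
The value at rank 6 is 47.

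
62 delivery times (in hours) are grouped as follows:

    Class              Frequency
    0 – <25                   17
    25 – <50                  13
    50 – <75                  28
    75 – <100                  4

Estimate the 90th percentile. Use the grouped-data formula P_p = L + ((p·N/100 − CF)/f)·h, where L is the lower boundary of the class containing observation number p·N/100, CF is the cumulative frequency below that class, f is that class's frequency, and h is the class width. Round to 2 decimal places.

73.04

N = 62; target position k = 90/100 · 62 = 55.8.
Cumulative frequencies: 17, 30, 58, 62.
Observation 55.8 falls in the class 50 – <75.
L = 50, CF = 30, f = 28, h = 25.
P90 = 50 + ((55.8 − 30)/28)·25 = 50 + 23.0357 = 73.0357.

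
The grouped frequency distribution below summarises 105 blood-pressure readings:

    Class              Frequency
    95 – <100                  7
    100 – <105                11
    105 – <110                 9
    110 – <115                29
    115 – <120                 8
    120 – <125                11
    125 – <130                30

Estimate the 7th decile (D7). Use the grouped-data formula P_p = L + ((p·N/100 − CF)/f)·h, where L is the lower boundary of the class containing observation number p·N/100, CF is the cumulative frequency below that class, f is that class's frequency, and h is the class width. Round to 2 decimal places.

124.32

N = 105; target position k = 70/100 · 105 = 73.5.
Cumulative frequencies: 7, 18, 27, 56, 64, 75, 105.
Observation 73.5 falls in the class 120 – <125.
L = 120, CF = 64, f = 11, h = 5.
P70 = 120 + ((73.5 − 64)/11)·5 = 120 + 4.31818 = 124.318.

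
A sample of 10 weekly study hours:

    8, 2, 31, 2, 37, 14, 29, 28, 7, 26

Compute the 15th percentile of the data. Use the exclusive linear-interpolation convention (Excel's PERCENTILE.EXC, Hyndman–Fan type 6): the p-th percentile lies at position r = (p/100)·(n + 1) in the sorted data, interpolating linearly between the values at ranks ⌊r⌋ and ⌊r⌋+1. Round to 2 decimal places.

2.00

Sorted: 2, 2, 7, 8, 14, 26, 28, 29, 31, 37.
n = 10.
r = (15/100)·(10 + 1) = 1.65.
Rank 1 is 2 and rank 2 is 2.
Interpolate: 2 + 0.65·(2 − 2) = 2 + 0.65·0 = 2.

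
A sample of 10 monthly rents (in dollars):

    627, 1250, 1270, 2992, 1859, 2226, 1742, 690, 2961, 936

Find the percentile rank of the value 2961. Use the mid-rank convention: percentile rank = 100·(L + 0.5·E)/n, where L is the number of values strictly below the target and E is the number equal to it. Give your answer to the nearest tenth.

Sorted: 627, 690, 936, 1250, 1270, 1742, 1859, 2226, 2961, 2992.
Count below 2961: L = 8; count equal: E = 1; n = 10.
Percentile rank = 100·(8 + 0.5·1)/10 = 100·8.5/10 = 85.

85.0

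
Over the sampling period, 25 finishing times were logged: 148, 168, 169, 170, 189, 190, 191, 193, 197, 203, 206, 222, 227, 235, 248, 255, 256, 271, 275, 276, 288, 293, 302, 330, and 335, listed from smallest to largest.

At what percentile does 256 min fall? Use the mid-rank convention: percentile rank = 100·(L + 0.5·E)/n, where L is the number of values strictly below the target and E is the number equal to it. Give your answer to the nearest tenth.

66.0

Count below 256: L = 16; count equal: E = 1; n = 25.
Percentile rank = 100·(16 + 0.5·1)/25 = 100·16.5/25 = 66.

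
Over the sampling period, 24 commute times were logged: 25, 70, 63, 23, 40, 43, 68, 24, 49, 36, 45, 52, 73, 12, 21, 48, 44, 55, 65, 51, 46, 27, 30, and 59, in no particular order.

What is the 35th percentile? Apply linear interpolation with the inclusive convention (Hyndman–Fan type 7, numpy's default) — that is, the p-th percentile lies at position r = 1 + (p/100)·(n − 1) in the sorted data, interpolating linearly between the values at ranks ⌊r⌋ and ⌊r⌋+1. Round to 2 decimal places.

40.15

Sorted: 12, 21, 23, 24, 25, 27, 30, 36, 40, 43, 44, 45, 46, 48, 49, 51, 52, 55, 59, 63, 65, 68, 70, 73.
n = 24.
r = 1 + (35/100)·(24 − 1) = 1 + 8.05 = 9.05.
Rank 9 is 40 and rank 10 is 43.
Interpolate: 40 + 0.05·(43 − 40) = 40 + 0.05·3 = 40.15.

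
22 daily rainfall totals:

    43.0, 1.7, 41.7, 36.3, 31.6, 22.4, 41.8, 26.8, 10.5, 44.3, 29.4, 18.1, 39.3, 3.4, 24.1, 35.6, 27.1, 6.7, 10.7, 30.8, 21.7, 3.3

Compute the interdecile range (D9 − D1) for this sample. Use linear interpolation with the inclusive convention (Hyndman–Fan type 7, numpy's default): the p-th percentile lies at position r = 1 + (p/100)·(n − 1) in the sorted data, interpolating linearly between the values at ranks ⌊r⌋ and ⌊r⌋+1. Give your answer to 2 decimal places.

Sorted: 1.7, 3.3, 3.4, 6.7, 10.5, 10.7, 18.1, 21.7, 22.4, 24.1, 26.8, 27.1, 29.4, 30.8, 31.6, 35.6, 36.3, 39.3, 41.7, 41.8, 43.0, 44.3.
n = 22.
P10: r = 3.1; ranks 3–4 are 3.4, 6.7; interpolating gives 3.73.
P90: r = 19.9; ranks 19–20 are 41.7, 41.8; interpolating gives 41.79.
Difference: 41.79 − 3.73 = 38.06.

38.06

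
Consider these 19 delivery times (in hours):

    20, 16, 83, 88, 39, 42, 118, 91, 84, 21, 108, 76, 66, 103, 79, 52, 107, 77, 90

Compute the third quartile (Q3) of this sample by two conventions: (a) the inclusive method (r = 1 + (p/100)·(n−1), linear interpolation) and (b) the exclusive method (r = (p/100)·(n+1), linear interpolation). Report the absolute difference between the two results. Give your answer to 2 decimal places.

0.50

Sorted: 16, 20, 21, 39, 42, 52, 66, 76, 77, 79, 83, 84, 88, 90, 91, 103, 107, 108, 118.
n = 19.
(a) r = 14.5; between ranks 14 (90) and 15 (91): 90.5.
(b) r = 15 → value at rank 15 = 91.
|90.5 − 91| = 0.5.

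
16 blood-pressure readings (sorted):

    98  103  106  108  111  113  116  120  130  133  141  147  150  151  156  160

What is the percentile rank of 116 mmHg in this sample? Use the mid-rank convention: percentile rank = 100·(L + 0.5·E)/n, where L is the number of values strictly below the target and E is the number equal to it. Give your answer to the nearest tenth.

40.6

Count below 116: L = 6; count equal: E = 1; n = 16.
Percentile rank = 100·(6 + 0.5·1)/16 = 100·6.5/16 = 40.62.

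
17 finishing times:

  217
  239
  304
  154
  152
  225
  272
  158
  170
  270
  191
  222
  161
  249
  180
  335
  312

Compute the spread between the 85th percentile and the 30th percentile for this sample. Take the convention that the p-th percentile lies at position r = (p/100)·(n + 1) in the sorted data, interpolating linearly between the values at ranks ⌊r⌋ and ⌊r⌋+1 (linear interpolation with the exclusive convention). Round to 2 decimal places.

132.40

Sorted: 152, 154, 158, 161, 170, 180, 191, 217, 222, 225, 239, 249, 270, 272, 304, 312, 335.
n = 17.
P30: r = 5.4; ranks 5–6 are 170, 180; interpolating gives 174.
P85: r = 15.3; ranks 15–16 are 304, 312; interpolating gives 306.4.
Difference: 306.4 − 174 = 132.4.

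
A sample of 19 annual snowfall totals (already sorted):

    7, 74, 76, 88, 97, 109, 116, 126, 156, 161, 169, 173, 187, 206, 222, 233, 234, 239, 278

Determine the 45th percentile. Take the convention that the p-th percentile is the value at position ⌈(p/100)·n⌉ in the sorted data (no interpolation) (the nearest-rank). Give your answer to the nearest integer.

n = 19.
Position = ⌈45/100 · 19⌉ = ⌈8.55⌉ = 9.
The value at rank 9 is 156.

156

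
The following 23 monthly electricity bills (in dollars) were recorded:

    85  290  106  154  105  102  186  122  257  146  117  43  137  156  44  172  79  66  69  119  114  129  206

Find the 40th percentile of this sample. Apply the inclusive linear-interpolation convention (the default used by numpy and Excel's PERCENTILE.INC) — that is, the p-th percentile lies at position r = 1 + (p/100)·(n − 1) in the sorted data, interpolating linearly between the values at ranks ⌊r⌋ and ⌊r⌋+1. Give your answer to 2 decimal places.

112.40

Sorted: 43, 44, 66, 69, 79, 85, 102, 105, 106, 114, 117, 119, 122, 129, 137, 146, 154, 156, 172, 186, 206, 257, 290.
n = 23.
r = 1 + (40/100)·(23 − 1) = 1 + 8.8 = 9.8.
Rank 9 is 106 and rank 10 is 114.
Interpolate: 106 + 0.8·(114 − 106) = 106 + 0.8·8 = 112.4.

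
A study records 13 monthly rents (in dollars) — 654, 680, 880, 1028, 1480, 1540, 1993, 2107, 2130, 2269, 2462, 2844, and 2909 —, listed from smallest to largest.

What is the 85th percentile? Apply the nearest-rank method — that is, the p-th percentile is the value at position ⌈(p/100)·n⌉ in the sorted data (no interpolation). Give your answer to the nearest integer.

n = 13.
Position = ⌈85/100 · 13⌉ = ⌈11.05⌉ = 12.
The value at rank 12 is 2844.

2844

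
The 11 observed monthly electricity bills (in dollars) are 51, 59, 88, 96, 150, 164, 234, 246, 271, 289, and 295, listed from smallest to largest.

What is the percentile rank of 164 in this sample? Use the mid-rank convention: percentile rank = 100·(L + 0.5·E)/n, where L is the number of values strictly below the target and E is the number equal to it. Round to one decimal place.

Count below 164: L = 5; count equal: E = 1; n = 11.
Percentile rank = 100·(5 + 0.5·1)/11 = 100·5.5/11 = 50.

50.0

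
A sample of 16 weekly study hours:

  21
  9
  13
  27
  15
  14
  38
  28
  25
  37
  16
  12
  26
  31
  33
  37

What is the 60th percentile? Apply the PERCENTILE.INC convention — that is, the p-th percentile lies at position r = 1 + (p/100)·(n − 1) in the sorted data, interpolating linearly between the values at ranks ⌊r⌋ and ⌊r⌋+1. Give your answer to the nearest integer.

Sorted: 9, 12, 13, 14, 15, 16, 21, 25, 26, 27, 28, 31, 33, 37, 37, 38.
n = 16.
r = 1 + (60/100)·(16 − 1) = 1 + 9 = 10.
r is an integer, so P60 is the value at rank 10: 27.

27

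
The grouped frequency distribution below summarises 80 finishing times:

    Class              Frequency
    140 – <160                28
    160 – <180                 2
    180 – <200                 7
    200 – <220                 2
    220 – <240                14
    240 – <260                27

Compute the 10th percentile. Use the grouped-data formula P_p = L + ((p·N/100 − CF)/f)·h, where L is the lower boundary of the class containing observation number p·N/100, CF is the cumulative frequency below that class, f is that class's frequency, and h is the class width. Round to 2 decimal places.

N = 80; target position k = 10/100 · 80 = 8.
Cumulative frequencies: 28, 30, 37, 39, 53, 80.
Observation 8 falls in the class 140 – <160.
L = 140, CF = 0, f = 28, h = 20.
P10 = 140 + ((8 − 0)/28)·20 = 140 + 5.71429 = 145.714.

145.71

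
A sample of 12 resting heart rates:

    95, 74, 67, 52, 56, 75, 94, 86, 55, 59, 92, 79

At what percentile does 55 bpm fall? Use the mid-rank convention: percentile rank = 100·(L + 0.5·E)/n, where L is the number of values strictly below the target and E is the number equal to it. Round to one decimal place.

Sorted: 52, 55, 56, 59, 67, 74, 75, 79, 86, 92, 94, 95.
Count below 55: L = 1; count equal: E = 1; n = 12.
Percentile rank = 100·(1 + 0.5·1)/12 = 100·1.5/12 = 12.5.

12.5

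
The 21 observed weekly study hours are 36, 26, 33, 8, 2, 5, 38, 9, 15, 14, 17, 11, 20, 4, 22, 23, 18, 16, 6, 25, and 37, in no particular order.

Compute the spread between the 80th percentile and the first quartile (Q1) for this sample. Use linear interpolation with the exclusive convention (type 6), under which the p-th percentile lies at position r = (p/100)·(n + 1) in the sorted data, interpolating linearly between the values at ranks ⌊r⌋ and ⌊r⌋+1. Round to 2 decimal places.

21.70

Sorted: 2, 4, 5, 6, 8, 9, 11, 14, 15, 16, 17, 18, 20, 22, 23, 25, 26, 33, 36, 37, 38.
n = 21.
P25: r = 5.5; ranks 5–6 are 8, 9; interpolating gives 8.5.
P80: r = 17.6; ranks 17–18 are 26, 33; interpolating gives 30.2.
Difference: 30.2 − 8.5 = 21.7.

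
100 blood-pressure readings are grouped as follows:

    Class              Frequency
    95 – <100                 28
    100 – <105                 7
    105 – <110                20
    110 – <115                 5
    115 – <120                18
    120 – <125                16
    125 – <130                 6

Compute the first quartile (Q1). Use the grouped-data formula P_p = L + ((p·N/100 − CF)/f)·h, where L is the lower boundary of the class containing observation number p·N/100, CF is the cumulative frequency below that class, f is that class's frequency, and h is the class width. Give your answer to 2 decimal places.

N = 100; target position k = 25/100 · 100 = 25.
Cumulative frequencies: 28, 35, 55, 60, 78, 94, 100.
Observation 25 falls in the class 95 – <100.
L = 95, CF = 0, f = 28, h = 5.
P25 = 95 + ((25 − 0)/28)·5 = 95 + 4.46429 = 99.4643.

99.46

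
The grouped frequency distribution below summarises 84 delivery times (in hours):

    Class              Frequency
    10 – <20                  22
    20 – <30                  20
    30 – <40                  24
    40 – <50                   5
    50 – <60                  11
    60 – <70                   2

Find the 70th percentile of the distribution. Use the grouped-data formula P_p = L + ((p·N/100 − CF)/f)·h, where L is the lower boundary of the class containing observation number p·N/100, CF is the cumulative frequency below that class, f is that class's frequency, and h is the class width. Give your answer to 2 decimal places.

37.00

N = 84; target position k = 70/100 · 84 = 58.8.
Cumulative frequencies: 22, 42, 66, 71, 82, 84.
Observation 58.8 falls in the class 30 – <40.
L = 30, CF = 42, f = 24, h = 10.
P70 = 30 + ((58.8 − 42)/24)·10 = 30 + 7 = 37.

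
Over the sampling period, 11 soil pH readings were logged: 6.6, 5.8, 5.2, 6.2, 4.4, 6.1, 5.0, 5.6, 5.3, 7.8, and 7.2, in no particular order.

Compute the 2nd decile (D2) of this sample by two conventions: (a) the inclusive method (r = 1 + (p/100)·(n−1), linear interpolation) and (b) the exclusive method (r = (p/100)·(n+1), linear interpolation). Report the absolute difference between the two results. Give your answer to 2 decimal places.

Sorted: 4.4, 5.0, 5.2, 5.3, 5.6, 5.8, 6.1, 6.2, 6.6, 7.2, 7.8.
n = 11.
(a) r = 3 → value at rank 3 = 5.2.
(b) r = 2.4; between ranks 2 (5.0) and 3 (5.2): 5.08.
|5.2 − 5.08| = 0.12.

0.12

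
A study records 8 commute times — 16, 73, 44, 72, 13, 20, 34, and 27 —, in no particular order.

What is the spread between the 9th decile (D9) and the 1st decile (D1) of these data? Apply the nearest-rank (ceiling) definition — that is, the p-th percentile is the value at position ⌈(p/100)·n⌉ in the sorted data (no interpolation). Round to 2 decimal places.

Sorted: 13, 16, 20, 27, 34, 44, 72, 73.
n = 8.
P10: rank ⌈10/100·8⌉ = 1 → 13.
P90: rank ⌈90/100·8⌉ = 8 → 73.
Difference: 73 − 13 = 60.

60.00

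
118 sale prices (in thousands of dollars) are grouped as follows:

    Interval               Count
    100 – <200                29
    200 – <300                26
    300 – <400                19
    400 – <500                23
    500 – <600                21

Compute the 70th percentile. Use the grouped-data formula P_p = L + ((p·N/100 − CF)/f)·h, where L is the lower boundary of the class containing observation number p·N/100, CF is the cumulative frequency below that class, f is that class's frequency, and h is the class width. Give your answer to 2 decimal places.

N = 118; target position k = 70/100 · 118 = 82.6.
Cumulative frequencies: 29, 55, 74, 97, 118.
Observation 82.6 falls in the class 400 – <500.
L = 400, CF = 74, f = 23, h = 100.
P70 = 400 + ((82.6 − 74)/23)·100 = 400 + 37.3913 = 437.391.

437.39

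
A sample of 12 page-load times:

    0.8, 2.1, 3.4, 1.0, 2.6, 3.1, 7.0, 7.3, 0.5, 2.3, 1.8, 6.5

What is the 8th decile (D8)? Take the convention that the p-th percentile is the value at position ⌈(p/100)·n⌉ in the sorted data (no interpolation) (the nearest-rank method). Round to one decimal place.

Sorted: 0.5, 0.8, 1.0, 1.8, 2.1, 2.3, 2.6, 3.1, 3.4, 6.5, 7.0, 7.3.
n = 12.
Position = ⌈80/100 · 12⌉ = ⌈9.6⌉ = 10.
The value at rank 10 is 6.5.

6.5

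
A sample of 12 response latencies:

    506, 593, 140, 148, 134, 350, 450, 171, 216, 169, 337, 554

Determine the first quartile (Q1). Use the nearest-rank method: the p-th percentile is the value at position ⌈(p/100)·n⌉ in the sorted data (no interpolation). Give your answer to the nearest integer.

148

Sorted: 134, 140, 148, 169, 171, 216, 337, 350, 450, 506, 554, 593.
n = 12.
Position = ⌈25/100 · 12⌉ = ⌈3⌉ = 3.
The value at rank 3 is 148.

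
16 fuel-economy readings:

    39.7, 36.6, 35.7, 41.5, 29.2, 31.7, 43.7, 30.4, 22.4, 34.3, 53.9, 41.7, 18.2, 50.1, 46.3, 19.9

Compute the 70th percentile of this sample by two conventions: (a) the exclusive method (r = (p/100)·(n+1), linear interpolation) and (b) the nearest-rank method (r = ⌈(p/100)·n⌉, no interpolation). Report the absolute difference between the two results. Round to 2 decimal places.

Sorted: 18.2, 19.9, 22.4, 29.2, 30.4, 31.7, 34.3, 35.7, 36.6, 39.7, 41.5, 41.7, 43.7, 46.3, 50.1, 53.9.
n = 16.
(a) r = 11.9; between ranks 11 (41.5) and 12 (41.7): 41.68.
(b) the nearest-rank method: rank 12 → 41.7.
|41.68 − 41.7| = 0.02.

0.02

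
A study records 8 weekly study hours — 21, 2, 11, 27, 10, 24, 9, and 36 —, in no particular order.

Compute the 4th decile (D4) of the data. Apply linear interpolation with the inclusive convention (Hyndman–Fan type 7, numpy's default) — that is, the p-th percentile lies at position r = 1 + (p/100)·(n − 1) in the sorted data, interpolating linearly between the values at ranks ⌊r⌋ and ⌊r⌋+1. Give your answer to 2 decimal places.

10.80

Sorted: 2, 9, 10, 11, 21, 24, 27, 36.
n = 8.
r = 1 + (40/100)·(8 − 1) = 1 + 2.8 = 3.8.
Rank 3 is 10 and rank 4 is 11.
Interpolate: 10 + 0.8·(11 − 10) = 10 + 0.8·1 = 10.8.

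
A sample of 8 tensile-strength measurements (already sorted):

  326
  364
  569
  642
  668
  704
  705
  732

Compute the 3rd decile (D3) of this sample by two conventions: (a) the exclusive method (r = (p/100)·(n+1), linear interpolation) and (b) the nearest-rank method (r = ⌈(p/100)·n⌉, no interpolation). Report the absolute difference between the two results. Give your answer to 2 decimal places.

n = 8.
(a) r = 2.7; between ranks 2 (364) and 3 (569): 507.5.
(b) the nearest-rank method: rank 3 → 569.
|507.5 − 569| = 61.5.

61.50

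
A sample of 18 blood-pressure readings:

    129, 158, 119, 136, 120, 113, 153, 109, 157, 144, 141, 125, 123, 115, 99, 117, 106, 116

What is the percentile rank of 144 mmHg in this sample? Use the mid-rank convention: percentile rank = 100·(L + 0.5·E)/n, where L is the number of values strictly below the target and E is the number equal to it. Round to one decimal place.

Sorted: 99, 106, 109, 113, 115, 116, 117, 119, 120, 123, 125, 129, 136, 141, 144, 153, 157, 158.
Count below 144: L = 14; count equal: E = 1; n = 18.
Percentile rank = 100·(14 + 0.5·1)/18 = 100·14.5/18 = 80.56.

80.6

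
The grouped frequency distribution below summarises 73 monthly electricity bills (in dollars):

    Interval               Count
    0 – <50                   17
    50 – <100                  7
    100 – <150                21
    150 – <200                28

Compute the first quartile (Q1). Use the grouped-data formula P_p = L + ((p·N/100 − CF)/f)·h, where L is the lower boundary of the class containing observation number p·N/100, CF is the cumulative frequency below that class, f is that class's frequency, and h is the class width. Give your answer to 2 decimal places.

N = 73; target position k = 25/100 · 73 = 18.25.
Cumulative frequencies: 17, 24, 45, 73.
Observation 18.25 falls in the class 50 – <100.
L = 50, CF = 17, f = 7, h = 50.
P25 = 50 + ((18.25 − 17)/7)·50 = 50 + 8.92857 = 58.9286.

58.93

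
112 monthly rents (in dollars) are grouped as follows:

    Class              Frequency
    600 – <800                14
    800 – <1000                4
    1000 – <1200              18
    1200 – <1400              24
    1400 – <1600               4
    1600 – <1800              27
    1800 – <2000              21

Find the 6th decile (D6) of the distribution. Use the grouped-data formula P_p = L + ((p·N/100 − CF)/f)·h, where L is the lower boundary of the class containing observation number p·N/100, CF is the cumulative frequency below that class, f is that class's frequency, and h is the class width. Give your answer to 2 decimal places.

N = 112; target position k = 60/100 · 112 = 67.2.
Cumulative frequencies: 14, 18, 36, 60, 64, 91, 112.
Observation 67.2 falls in the class 1600 – <1800.
L = 1600, CF = 64, f = 27, h = 200.
P60 = 1600 + ((67.2 − 64)/27)·200 = 1600 + 23.7037 = 1623.7.

1623.70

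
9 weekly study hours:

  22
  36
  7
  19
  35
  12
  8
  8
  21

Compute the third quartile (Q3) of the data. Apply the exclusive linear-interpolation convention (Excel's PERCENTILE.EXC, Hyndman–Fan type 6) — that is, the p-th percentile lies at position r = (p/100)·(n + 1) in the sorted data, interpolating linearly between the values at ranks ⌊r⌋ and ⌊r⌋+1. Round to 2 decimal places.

28.50

Sorted: 7, 8, 8, 12, 19, 21, 22, 35, 36.
n = 9.
r = (75/100)·(9 + 1) = 7.5.
Rank 7 is 22 and rank 8 is 35.
Interpolate: 22 + 0.5·(35 − 22) = 22 + 0.5·13 = 28.5.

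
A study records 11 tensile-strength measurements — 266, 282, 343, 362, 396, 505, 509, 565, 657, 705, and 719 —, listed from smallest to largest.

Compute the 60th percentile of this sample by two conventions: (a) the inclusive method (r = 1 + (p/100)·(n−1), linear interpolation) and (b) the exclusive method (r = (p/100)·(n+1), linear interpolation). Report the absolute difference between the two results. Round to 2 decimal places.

11.20

n = 11.
(a) r = 7 → value at rank 7 = 509.
(b) r = 7.2; between ranks 7 (509) and 8 (565): 520.2.
|509 − 520.2| = 11.2.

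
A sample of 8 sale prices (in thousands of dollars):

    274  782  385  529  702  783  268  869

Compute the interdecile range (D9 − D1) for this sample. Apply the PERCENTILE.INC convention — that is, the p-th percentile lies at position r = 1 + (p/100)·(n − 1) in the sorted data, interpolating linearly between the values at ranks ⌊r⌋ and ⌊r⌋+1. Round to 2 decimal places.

Sorted: 268, 274, 385, 529, 702, 782, 783, 869.
n = 8.
P10: r = 1.7; ranks 1–2 are 268, 274; interpolating gives 272.2.
P90: r = 7.3; ranks 7–8 are 783, 869; interpolating gives 808.8.
Difference: 808.8 − 272.2 = 536.6.

536.60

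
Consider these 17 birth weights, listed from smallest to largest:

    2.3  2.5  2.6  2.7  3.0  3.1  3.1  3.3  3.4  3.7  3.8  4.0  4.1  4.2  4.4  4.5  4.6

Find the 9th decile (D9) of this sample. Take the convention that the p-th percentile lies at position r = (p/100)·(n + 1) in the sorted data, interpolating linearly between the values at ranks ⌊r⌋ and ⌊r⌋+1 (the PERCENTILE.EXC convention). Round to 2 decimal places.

4.52

n = 17.
r = (90/100)·(17 + 1) = 16.2.
Rank 16 is 4.5 and rank 17 is 4.6.
Interpolate: 4.5 + 0.2·(4.6 − 4.5) = 4.5 + 0.2·0.1 = 4.52.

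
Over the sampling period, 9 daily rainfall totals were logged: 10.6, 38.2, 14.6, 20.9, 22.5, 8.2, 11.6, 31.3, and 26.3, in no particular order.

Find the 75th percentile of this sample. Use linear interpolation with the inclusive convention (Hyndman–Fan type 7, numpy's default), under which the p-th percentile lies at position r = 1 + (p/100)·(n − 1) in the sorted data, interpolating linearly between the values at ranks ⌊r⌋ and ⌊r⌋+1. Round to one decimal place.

26.3

Sorted: 8.2, 10.6, 11.6, 14.6, 20.9, 22.5, 26.3, 31.3, 38.2.
n = 9.
r = 1 + (75/100)·(9 − 1) = 1 + 6 = 7.
r is an integer, so P75 is the value at rank 7: 26.3.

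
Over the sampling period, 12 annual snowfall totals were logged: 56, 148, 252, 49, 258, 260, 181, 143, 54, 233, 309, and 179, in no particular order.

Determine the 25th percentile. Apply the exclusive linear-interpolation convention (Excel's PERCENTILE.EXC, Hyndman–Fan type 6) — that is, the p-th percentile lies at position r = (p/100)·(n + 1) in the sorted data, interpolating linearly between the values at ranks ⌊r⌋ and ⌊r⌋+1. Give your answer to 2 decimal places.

Sorted: 49, 54, 56, 143, 148, 179, 181, 233, 252, 258, 260, 309.
n = 12.
r = (25/100)·(12 + 1) = 3.25.
Rank 3 is 56 and rank 4 is 143.
Interpolate: 56 + 0.25·(143 − 56) = 56 + 0.25·87 = 77.75.

77.75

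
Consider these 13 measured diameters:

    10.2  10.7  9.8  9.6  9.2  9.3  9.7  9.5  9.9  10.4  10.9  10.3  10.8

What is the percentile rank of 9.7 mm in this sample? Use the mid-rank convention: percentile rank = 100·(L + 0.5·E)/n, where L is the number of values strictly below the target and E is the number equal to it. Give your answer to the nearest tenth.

Sorted: 9.2, 9.3, 9.5, 9.6, 9.7, 9.8, 9.9, 10.2, 10.3, 10.4, 10.7, 10.8, 10.9.
Count below 9.7: L = 4; count equal: E = 1; n = 13.
Percentile rank = 100·(4 + 0.5·1)/13 = 100·4.5/13 = 34.62.

34.6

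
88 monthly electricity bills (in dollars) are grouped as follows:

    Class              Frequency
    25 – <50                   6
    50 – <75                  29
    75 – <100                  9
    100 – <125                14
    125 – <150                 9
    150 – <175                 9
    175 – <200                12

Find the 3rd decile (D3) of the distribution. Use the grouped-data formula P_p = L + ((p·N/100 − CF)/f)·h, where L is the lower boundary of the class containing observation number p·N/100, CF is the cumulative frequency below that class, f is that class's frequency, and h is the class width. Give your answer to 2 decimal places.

N = 88; target position k = 30/100 · 88 = 26.4.
Cumulative frequencies: 6, 35, 44, 58, 67, 76, 88.
Observation 26.4 falls in the class 50 – <75.
L = 50, CF = 6, f = 29, h = 25.
P30 = 50 + ((26.4 − 6)/29)·25 = 50 + 17.5862 = 67.5862.

67.59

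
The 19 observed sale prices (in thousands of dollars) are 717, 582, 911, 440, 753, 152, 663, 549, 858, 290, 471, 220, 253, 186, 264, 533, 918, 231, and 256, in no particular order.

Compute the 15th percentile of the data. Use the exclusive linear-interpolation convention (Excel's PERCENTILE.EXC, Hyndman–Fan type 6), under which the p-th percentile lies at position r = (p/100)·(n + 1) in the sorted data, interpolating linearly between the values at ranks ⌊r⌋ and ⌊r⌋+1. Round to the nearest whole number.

220

Sorted: 152, 186, 220, 231, 253, 256, 264, 290, 440, 471, 533, 549, 582, 663, 717, 753, 858, 911, 918.
n = 19.
r = (15/100)·(19 + 1) = 3.
r is an integer, so P15 is the value at rank 3: 220.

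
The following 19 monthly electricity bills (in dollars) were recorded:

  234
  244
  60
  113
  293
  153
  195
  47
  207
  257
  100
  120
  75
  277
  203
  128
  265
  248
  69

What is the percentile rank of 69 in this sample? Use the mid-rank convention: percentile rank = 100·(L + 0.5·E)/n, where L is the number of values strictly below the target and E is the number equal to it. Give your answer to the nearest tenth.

Sorted: 47, 60, 69, 75, 100, 113, 120, 128, 153, 195, 203, 207, 234, 244, 248, 257, 265, 277, 293.
Count below 69: L = 2; count equal: E = 1; n = 19.
Percentile rank = 100·(2 + 0.5·1)/19 = 100·2.5/19 = 13.16.

13.2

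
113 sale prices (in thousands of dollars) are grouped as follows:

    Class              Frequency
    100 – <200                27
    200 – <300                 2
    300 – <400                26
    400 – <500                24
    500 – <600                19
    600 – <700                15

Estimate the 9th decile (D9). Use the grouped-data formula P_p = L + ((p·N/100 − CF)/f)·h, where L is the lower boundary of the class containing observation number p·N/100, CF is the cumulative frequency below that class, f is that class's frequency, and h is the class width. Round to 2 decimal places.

624.67

N = 113; target position k = 90/100 · 113 = 101.7.
Cumulative frequencies: 27, 29, 55, 79, 98, 113.
Observation 101.7 falls in the class 600 – <700.
L = 600, CF = 98, f = 15, h = 100.
P90 = 600 + ((101.7 − 98)/15)·100 = 600 + 24.6667 = 624.667.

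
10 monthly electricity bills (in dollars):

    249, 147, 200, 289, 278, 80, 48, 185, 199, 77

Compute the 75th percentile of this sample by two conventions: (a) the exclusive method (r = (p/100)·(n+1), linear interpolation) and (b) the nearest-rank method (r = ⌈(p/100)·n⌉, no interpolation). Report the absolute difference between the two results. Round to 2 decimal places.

Sorted: 48, 77, 80, 147, 185, 199, 200, 249, 278, 289.
n = 10.
(a) r = 8.25; between ranks 8 (249) and 9 (278): 256.25.
(b) the nearest-rank method: rank 8 → 249.
|256.25 − 249| = 7.25.

7.25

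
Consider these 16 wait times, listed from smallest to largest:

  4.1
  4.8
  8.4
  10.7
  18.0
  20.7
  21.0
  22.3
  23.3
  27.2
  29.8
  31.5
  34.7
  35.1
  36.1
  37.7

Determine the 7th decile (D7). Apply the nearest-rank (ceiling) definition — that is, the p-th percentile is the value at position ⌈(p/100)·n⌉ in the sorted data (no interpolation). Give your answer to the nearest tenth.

n = 16.
Position = ⌈70/100 · 16⌉ = ⌈11.2⌉ = 12.
The value at rank 12 is 31.5.

31.5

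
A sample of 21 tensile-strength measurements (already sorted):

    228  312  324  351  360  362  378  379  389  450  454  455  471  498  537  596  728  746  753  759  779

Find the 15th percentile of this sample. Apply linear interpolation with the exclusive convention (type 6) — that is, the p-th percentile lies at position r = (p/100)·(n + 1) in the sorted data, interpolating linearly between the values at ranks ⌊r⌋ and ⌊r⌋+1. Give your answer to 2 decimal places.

332.10

n = 21.
r = (15/100)·(21 + 1) = 3.3.
Rank 3 is 324 and rank 4 is 351.
Interpolate: 324 + 0.3·(351 − 324) = 324 + 0.3·27 = 332.1.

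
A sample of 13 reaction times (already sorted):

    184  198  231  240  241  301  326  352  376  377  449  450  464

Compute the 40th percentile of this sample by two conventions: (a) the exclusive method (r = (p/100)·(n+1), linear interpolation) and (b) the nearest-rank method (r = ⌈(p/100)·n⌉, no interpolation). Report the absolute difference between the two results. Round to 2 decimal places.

n = 13.
(a) r = 5.6; between ranks 5 (241) and 6 (301): 277.
(b) the nearest-rank method: rank 6 → 301.
|277 − 301| = 24.

24.00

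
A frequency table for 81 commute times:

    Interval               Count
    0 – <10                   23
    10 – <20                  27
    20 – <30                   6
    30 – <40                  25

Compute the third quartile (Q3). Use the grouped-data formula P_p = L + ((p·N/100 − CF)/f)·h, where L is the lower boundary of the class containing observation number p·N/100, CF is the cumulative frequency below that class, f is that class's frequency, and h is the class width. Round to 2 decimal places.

N = 81; target position k = 75/100 · 81 = 60.75.
Cumulative frequencies: 23, 50, 56, 81.
Observation 60.75 falls in the class 30 – <40.
L = 30, CF = 56, f = 25, h = 10.
P75 = 30 + ((60.75 − 56)/25)·10 = 30 + 1.9 = 31.9.

31.90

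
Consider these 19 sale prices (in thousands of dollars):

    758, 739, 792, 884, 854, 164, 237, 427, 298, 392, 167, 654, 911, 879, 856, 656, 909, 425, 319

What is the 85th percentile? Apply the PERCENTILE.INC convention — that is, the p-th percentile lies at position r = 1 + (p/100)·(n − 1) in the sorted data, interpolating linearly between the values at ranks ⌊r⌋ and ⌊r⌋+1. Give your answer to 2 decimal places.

880.50

Sorted: 164, 167, 237, 298, 319, 392, 425, 427, 654, 656, 739, 758, 792, 854, 856, 879, 884, 909, 911.
n = 19.
r = 1 + (85/100)·(19 − 1) = 1 + 15.3 = 16.3.
Rank 16 is 879 and rank 17 is 884.
Interpolate: 879 + 0.3·(884 − 879) = 879 + 0.3·5 = 880.5.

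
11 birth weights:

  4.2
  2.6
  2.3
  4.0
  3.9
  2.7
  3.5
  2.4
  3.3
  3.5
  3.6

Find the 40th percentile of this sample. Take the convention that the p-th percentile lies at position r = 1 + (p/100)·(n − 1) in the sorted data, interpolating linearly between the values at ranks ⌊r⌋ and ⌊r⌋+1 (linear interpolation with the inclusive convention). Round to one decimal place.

Sorted: 2.3, 2.4, 2.6, 2.7, 3.3, 3.5, 3.5, 3.6, 3.9, 4.0, 4.2.
n = 11.
r = 1 + (40/100)·(11 − 1) = 1 + 4 = 5.
r is an integer, so P40 is the value at rank 5: 3.3.

3.3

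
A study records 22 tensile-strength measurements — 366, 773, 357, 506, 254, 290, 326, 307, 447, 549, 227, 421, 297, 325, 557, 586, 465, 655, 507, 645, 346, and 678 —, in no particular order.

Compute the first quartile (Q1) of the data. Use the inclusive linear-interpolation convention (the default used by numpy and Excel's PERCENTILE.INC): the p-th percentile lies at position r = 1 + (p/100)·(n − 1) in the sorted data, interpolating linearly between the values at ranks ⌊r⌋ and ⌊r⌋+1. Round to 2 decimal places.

Sorted: 227, 254, 290, 297, 307, 325, 326, 346, 357, 366, 421, 447, 465, 506, 507, 549, 557, 586, 645, 655, 678, 773.
n = 22.
r = 1 + (25/100)·(22 − 1) = 1 + 5.25 = 6.25.
Rank 6 is 325 and rank 7 is 326.
Interpolate: 325 + 0.25·(326 − 325) = 325 + 0.25·1 = 325.25.

325.25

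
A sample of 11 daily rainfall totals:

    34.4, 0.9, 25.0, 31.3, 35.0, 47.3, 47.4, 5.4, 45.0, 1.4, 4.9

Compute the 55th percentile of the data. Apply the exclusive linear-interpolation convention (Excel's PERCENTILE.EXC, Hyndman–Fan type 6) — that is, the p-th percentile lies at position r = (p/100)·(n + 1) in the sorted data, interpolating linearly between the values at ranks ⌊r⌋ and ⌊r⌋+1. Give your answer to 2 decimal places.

Sorted: 0.9, 1.4, 4.9, 5.4, 25.0, 31.3, 34.4, 35.0, 45.0, 47.3, 47.4.
n = 11.
r = (55/100)·(11 + 1) = 6.6.
Rank 6 is 31.3 and rank 7 is 34.4.
Interpolate: 31.3 + 0.6·(34.4 − 31.3) = 31.3 + 0.6·3.1 = 33.16.

33.16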